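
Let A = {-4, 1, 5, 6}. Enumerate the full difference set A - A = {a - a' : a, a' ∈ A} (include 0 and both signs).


A - A = {a - a' : a, a' ∈ A}.
Compute a - a' for each ordered pair (a, a'):
a = -4: -4--4=0, -4-1=-5, -4-5=-9, -4-6=-10
a = 1: 1--4=5, 1-1=0, 1-5=-4, 1-6=-5
a = 5: 5--4=9, 5-1=4, 5-5=0, 5-6=-1
a = 6: 6--4=10, 6-1=5, 6-5=1, 6-6=0
Collecting distinct values (and noting 0 appears from a-a):
A - A = {-10, -9, -5, -4, -1, 0, 1, 4, 5, 9, 10}
|A - A| = 11

A - A = {-10, -9, -5, -4, -1, 0, 1, 4, 5, 9, 10}


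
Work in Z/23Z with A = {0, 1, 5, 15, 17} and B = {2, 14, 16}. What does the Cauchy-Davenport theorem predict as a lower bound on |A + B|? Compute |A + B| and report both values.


Cauchy-Davenport: |A + B| ≥ min(p, |A| + |B| - 1) for A, B nonempty in Z/pZ.
|A| = 5, |B| = 3, p = 23.
CD lower bound = min(23, 5 + 3 - 1) = min(23, 7) = 7.
Compute A + B mod 23 directly:
a = 0: 0+2=2, 0+14=14, 0+16=16
a = 1: 1+2=3, 1+14=15, 1+16=17
a = 5: 5+2=7, 5+14=19, 5+16=21
a = 15: 15+2=17, 15+14=6, 15+16=8
a = 17: 17+2=19, 17+14=8, 17+16=10
A + B = {2, 3, 6, 7, 8, 10, 14, 15, 16, 17, 19, 21}, so |A + B| = 12.
Verify: 12 ≥ 7? Yes ✓.

CD lower bound = 7, actual |A + B| = 12.


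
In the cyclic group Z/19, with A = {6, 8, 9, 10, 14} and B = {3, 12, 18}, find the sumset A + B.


Work in Z/19Z: reduce every sum a + b modulo 19.
Enumerate all 15 pairs:
a = 6: 6+3=9, 6+12=18, 6+18=5
a = 8: 8+3=11, 8+12=1, 8+18=7
a = 9: 9+3=12, 9+12=2, 9+18=8
a = 10: 10+3=13, 10+12=3, 10+18=9
a = 14: 14+3=17, 14+12=7, 14+18=13
Distinct residues collected: {1, 2, 3, 5, 7, 8, 9, 11, 12, 13, 17, 18}
|A + B| = 12 (out of 19 total residues).

A + B = {1, 2, 3, 5, 7, 8, 9, 11, 12, 13, 17, 18}


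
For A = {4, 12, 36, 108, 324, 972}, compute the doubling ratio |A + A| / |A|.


|A| = 6.
Compute A + A by enumerating all 36 pairs.
A + A = {8, 16, 24, 40, 48, 72, 112, 120, 144, 216, 328, 336, 360, 432, 648, 976, 984, 1008, 1080, 1296, 1944}, so |A + A| = 21.
K = |A + A| / |A| = 21/6 = 7/2 ≈ 3.5000.
Reference: AP of size 6 gives K = 11/6 ≈ 1.8333; a fully generic set of size 6 gives K ≈ 3.5000.

|A| = 6, |A + A| = 21, K = 21/6 = 7/2.


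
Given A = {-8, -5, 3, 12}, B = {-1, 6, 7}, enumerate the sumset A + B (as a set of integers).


A + B = {a + b : a ∈ A, b ∈ B}.
Enumerate all |A|·|B| = 4·3 = 12 pairs (a, b) and collect distinct sums.
a = -8: -8+-1=-9, -8+6=-2, -8+7=-1
a = -5: -5+-1=-6, -5+6=1, -5+7=2
a = 3: 3+-1=2, 3+6=9, 3+7=10
a = 12: 12+-1=11, 12+6=18, 12+7=19
Collecting distinct sums: A + B = {-9, -6, -2, -1, 1, 2, 9, 10, 11, 18, 19}
|A + B| = 11

A + B = {-9, -6, -2, -1, 1, 2, 9, 10, 11, 18, 19}


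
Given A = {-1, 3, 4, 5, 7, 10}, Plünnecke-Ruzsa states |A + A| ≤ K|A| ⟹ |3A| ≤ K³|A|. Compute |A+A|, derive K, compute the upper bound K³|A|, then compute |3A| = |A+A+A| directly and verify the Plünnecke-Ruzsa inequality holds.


|A| = 6.
Step 1: Compute A + A by enumerating all 36 pairs.
A + A = {-2, 2, 3, 4, 6, 7, 8, 9, 10, 11, 12, 13, 14, 15, 17, 20}, so |A + A| = 16.
Step 2: Doubling constant K = |A + A|/|A| = 16/6 = 16/6 ≈ 2.6667.
Step 3: Plünnecke-Ruzsa gives |3A| ≤ K³·|A| = (2.6667)³ · 6 ≈ 113.7778.
Step 4: Compute 3A = A + A + A directly by enumerating all triples (a,b,c) ∈ A³; |3A| = 27.
Step 5: Check 27 ≤ 113.7778? Yes ✓.

K = 16/6, Plünnecke-Ruzsa bound K³|A| ≈ 113.7778, |3A| = 27, inequality holds.


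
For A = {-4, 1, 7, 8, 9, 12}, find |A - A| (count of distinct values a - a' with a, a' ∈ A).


A - A = {a - a' : a, a' ∈ A}; |A| = 6.
Bounds: 2|A|-1 ≤ |A - A| ≤ |A|² - |A| + 1, i.e. 11 ≤ |A - A| ≤ 31.
Note: 0 ∈ A - A always (from a - a). The set is symmetric: if d ∈ A - A then -d ∈ A - A.
Enumerate nonzero differences d = a - a' with a > a' (then include -d):
Positive differences: {1, 2, 3, 4, 5, 6, 7, 8, 11, 12, 13, 16}
Full difference set: {0} ∪ (positive diffs) ∪ (negative diffs).
|A - A| = 1 + 2·12 = 25 (matches direct enumeration: 25).

|A - A| = 25


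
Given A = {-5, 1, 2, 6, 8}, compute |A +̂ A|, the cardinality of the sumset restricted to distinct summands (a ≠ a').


Restricted sumset: A +̂ A = {a + a' : a ∈ A, a' ∈ A, a ≠ a'}.
Equivalently, take A + A and drop any sum 2a that is achievable ONLY as a + a for a ∈ A (i.e. sums representable only with equal summands).
Enumerate pairs (a, a') with a < a' (symmetric, so each unordered pair gives one sum; this covers all a ≠ a'):
  -5 + 1 = -4
  -5 + 2 = -3
  -5 + 6 = 1
  -5 + 8 = 3
  1 + 2 = 3
  1 + 6 = 7
  1 + 8 = 9
  2 + 6 = 8
  2 + 8 = 10
  6 + 8 = 14
Collected distinct sums: {-4, -3, 1, 3, 7, 8, 9, 10, 14}
|A +̂ A| = 9
(Reference bound: |A +̂ A| ≥ 2|A| - 3 for |A| ≥ 2, with |A| = 5 giving ≥ 7.)

|A +̂ A| = 9


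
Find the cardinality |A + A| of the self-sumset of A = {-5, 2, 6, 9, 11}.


A + A = {a + a' : a, a' ∈ A}; |A| = 5.
General bounds: 2|A| - 1 ≤ |A + A| ≤ |A|(|A|+1)/2, i.e. 9 ≤ |A + A| ≤ 15.
Lower bound 2|A|-1 is attained iff A is an arithmetic progression.
Enumerate sums a + a' for a ≤ a' (symmetric, so this suffices):
a = -5: -5+-5=-10, -5+2=-3, -5+6=1, -5+9=4, -5+11=6
a = 2: 2+2=4, 2+6=8, 2+9=11, 2+11=13
a = 6: 6+6=12, 6+9=15, 6+11=17
a = 9: 9+9=18, 9+11=20
a = 11: 11+11=22
Distinct sums: {-10, -3, 1, 4, 6, 8, 11, 12, 13, 15, 17, 18, 20, 22}
|A + A| = 14

|A + A| = 14


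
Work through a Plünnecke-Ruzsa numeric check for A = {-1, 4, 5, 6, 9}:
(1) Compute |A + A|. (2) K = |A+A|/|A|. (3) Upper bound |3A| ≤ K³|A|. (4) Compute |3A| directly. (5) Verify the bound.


|A| = 5.
Step 1: Compute A + A by enumerating all 25 pairs.
A + A = {-2, 3, 4, 5, 8, 9, 10, 11, 12, 13, 14, 15, 18}, so |A + A| = 13.
Step 2: Doubling constant K = |A + A|/|A| = 13/5 = 13/5 ≈ 2.6000.
Step 3: Plünnecke-Ruzsa gives |3A| ≤ K³·|A| = (2.6000)³ · 5 ≈ 87.8800.
Step 4: Compute 3A = A + A + A directly by enumerating all triples (a,b,c) ∈ A³; |3A| = 23.
Step 5: Check 23 ≤ 87.8800? Yes ✓.

K = 13/5, Plünnecke-Ruzsa bound K³|A| ≈ 87.8800, |3A| = 23, inequality holds.


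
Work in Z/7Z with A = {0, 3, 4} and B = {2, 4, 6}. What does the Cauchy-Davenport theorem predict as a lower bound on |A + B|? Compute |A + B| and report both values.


Cauchy-Davenport: |A + B| ≥ min(p, |A| + |B| - 1) for A, B nonempty in Z/pZ.
|A| = 3, |B| = 3, p = 7.
CD lower bound = min(7, 3 + 3 - 1) = min(7, 5) = 5.
Compute A + B mod 7 directly:
a = 0: 0+2=2, 0+4=4, 0+6=6
a = 3: 3+2=5, 3+4=0, 3+6=2
a = 4: 4+2=6, 4+4=1, 4+6=3
A + B = {0, 1, 2, 3, 4, 5, 6}, so |A + B| = 7.
Verify: 7 ≥ 5? Yes ✓.

CD lower bound = 5, actual |A + B| = 7.


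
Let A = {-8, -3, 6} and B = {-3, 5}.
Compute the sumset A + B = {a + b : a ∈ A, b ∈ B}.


A + B = {a + b : a ∈ A, b ∈ B}.
Enumerate all |A|·|B| = 3·2 = 6 pairs (a, b) and collect distinct sums.
a = -8: -8+-3=-11, -8+5=-3
a = -3: -3+-3=-6, -3+5=2
a = 6: 6+-3=3, 6+5=11
Collecting distinct sums: A + B = {-11, -6, -3, 2, 3, 11}
|A + B| = 6

A + B = {-11, -6, -3, 2, 3, 11}


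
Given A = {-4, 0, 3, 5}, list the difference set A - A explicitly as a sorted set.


A - A = {a - a' : a, a' ∈ A}.
Compute a - a' for each ordered pair (a, a'):
a = -4: -4--4=0, -4-0=-4, -4-3=-7, -4-5=-9
a = 0: 0--4=4, 0-0=0, 0-3=-3, 0-5=-5
a = 3: 3--4=7, 3-0=3, 3-3=0, 3-5=-2
a = 5: 5--4=9, 5-0=5, 5-3=2, 5-5=0
Collecting distinct values (and noting 0 appears from a-a):
A - A = {-9, -7, -5, -4, -3, -2, 0, 2, 3, 4, 5, 7, 9}
|A - A| = 13

A - A = {-9, -7, -5, -4, -3, -2, 0, 2, 3, 4, 5, 7, 9}


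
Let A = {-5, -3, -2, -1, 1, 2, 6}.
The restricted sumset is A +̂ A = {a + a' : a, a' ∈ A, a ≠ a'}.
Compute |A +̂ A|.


Restricted sumset: A +̂ A = {a + a' : a ∈ A, a' ∈ A, a ≠ a'}.
Equivalently, take A + A and drop any sum 2a that is achievable ONLY as a + a for a ∈ A (i.e. sums representable only with equal summands).
Enumerate pairs (a, a') with a < a' (symmetric, so each unordered pair gives one sum; this covers all a ≠ a'):
  -5 + -3 = -8
  -5 + -2 = -7
  -5 + -1 = -6
  -5 + 1 = -4
  -5 + 2 = -3
  -5 + 6 = 1
  -3 + -2 = -5
  -3 + -1 = -4
  -3 + 1 = -2
  -3 + 2 = -1
  -3 + 6 = 3
  -2 + -1 = -3
  -2 + 1 = -1
  -2 + 2 = 0
  -2 + 6 = 4
  -1 + 1 = 0
  -1 + 2 = 1
  -1 + 6 = 5
  1 + 2 = 3
  1 + 6 = 7
  2 + 6 = 8
Collected distinct sums: {-8, -7, -6, -5, -4, -3, -2, -1, 0, 1, 3, 4, 5, 7, 8}
|A +̂ A| = 15
(Reference bound: |A +̂ A| ≥ 2|A| - 3 for |A| ≥ 2, with |A| = 7 giving ≥ 11.)

|A +̂ A| = 15


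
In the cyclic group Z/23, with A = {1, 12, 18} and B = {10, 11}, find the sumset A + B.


Work in Z/23Z: reduce every sum a + b modulo 23.
Enumerate all 6 pairs:
a = 1: 1+10=11, 1+11=12
a = 12: 12+10=22, 12+11=0
a = 18: 18+10=5, 18+11=6
Distinct residues collected: {0, 5, 6, 11, 12, 22}
|A + B| = 6 (out of 23 total residues).

A + B = {0, 5, 6, 11, 12, 22}


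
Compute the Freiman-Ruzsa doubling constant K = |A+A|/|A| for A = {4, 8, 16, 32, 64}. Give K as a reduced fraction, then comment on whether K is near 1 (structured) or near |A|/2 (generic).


|A| = 5.
Compute A + A by enumerating all 25 pairs.
A + A = {8, 12, 16, 20, 24, 32, 36, 40, 48, 64, 68, 72, 80, 96, 128}, so |A + A| = 15.
K = |A + A| / |A| = 15/5 = 3/1 ≈ 3.0000.
Reference: AP of size 5 gives K = 9/5 ≈ 1.8000; a fully generic set of size 5 gives K ≈ 3.0000.

|A| = 5, |A + A| = 15, K = 15/5 = 3/1.


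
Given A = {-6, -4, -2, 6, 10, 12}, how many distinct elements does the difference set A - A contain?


A - A = {a - a' : a, a' ∈ A}; |A| = 6.
Bounds: 2|A|-1 ≤ |A - A| ≤ |A|² - |A| + 1, i.e. 11 ≤ |A - A| ≤ 31.
Note: 0 ∈ A - A always (from a - a). The set is symmetric: if d ∈ A - A then -d ∈ A - A.
Enumerate nonzero differences d = a - a' with a > a' (then include -d):
Positive differences: {2, 4, 6, 8, 10, 12, 14, 16, 18}
Full difference set: {0} ∪ (positive diffs) ∪ (negative diffs).
|A - A| = 1 + 2·9 = 19 (matches direct enumeration: 19).

|A - A| = 19


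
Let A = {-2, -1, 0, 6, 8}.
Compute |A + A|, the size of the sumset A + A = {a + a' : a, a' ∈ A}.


A + A = {a + a' : a, a' ∈ A}; |A| = 5.
General bounds: 2|A| - 1 ≤ |A + A| ≤ |A|(|A|+1)/2, i.e. 9 ≤ |A + A| ≤ 15.
Lower bound 2|A|-1 is attained iff A is an arithmetic progression.
Enumerate sums a + a' for a ≤ a' (symmetric, so this suffices):
a = -2: -2+-2=-4, -2+-1=-3, -2+0=-2, -2+6=4, -2+8=6
a = -1: -1+-1=-2, -1+0=-1, -1+6=5, -1+8=7
a = 0: 0+0=0, 0+6=6, 0+8=8
a = 6: 6+6=12, 6+8=14
a = 8: 8+8=16
Distinct sums: {-4, -3, -2, -1, 0, 4, 5, 6, 7, 8, 12, 14, 16}
|A + A| = 13

|A + A| = 13


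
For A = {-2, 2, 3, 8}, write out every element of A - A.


A - A = {a - a' : a, a' ∈ A}.
Compute a - a' for each ordered pair (a, a'):
a = -2: -2--2=0, -2-2=-4, -2-3=-5, -2-8=-10
a = 2: 2--2=4, 2-2=0, 2-3=-1, 2-8=-6
a = 3: 3--2=5, 3-2=1, 3-3=0, 3-8=-5
a = 8: 8--2=10, 8-2=6, 8-3=5, 8-8=0
Collecting distinct values (and noting 0 appears from a-a):
A - A = {-10, -6, -5, -4, -1, 0, 1, 4, 5, 6, 10}
|A - A| = 11

A - A = {-10, -6, -5, -4, -1, 0, 1, 4, 5, 6, 10}


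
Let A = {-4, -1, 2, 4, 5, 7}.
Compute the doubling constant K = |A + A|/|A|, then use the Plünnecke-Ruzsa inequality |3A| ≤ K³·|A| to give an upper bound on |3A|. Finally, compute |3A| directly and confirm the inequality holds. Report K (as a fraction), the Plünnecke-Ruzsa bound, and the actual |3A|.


|A| = 6.
Step 1: Compute A + A by enumerating all 36 pairs.
A + A = {-8, -5, -2, 0, 1, 3, 4, 6, 7, 8, 9, 10, 11, 12, 14}, so |A + A| = 15.
Step 2: Doubling constant K = |A + A|/|A| = 15/6 = 15/6 ≈ 2.5000.
Step 3: Plünnecke-Ruzsa gives |3A| ≤ K³·|A| = (2.5000)³ · 6 ≈ 93.7500.
Step 4: Compute 3A = A + A + A directly by enumerating all triples (a,b,c) ∈ A³; |3A| = 26.
Step 5: Check 26 ≤ 93.7500? Yes ✓.

K = 15/6, Plünnecke-Ruzsa bound K³|A| ≈ 93.7500, |3A| = 26, inequality holds.


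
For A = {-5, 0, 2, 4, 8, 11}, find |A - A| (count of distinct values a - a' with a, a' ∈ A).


A - A = {a - a' : a, a' ∈ A}; |A| = 6.
Bounds: 2|A|-1 ≤ |A - A| ≤ |A|² - |A| + 1, i.e. 11 ≤ |A - A| ≤ 31.
Note: 0 ∈ A - A always (from a - a). The set is symmetric: if d ∈ A - A then -d ∈ A - A.
Enumerate nonzero differences d = a - a' with a > a' (then include -d):
Positive differences: {2, 3, 4, 5, 6, 7, 8, 9, 11, 13, 16}
Full difference set: {0} ∪ (positive diffs) ∪ (negative diffs).
|A - A| = 1 + 2·11 = 23 (matches direct enumeration: 23).

|A - A| = 23


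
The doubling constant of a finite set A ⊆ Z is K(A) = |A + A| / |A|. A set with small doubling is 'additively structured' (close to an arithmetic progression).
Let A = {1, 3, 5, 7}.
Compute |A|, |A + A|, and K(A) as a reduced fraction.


|A| = 4.
Compute A + A by enumerating all 16 pairs.
A + A = {2, 4, 6, 8, 10, 12, 14}, so |A + A| = 7.
K = |A + A| / |A| = 7/4 (already in lowest terms) ≈ 1.7500.
Reference: AP of size 4 gives K = 7/4 ≈ 1.7500; a fully generic set of size 4 gives K ≈ 2.5000.

|A| = 4, |A + A| = 7, K = 7/4.


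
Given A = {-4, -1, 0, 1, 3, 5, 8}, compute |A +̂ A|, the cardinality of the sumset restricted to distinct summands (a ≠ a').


Restricted sumset: A +̂ A = {a + a' : a ∈ A, a' ∈ A, a ≠ a'}.
Equivalently, take A + A and drop any sum 2a that is achievable ONLY as a + a for a ∈ A (i.e. sums representable only with equal summands).
Enumerate pairs (a, a') with a < a' (symmetric, so each unordered pair gives one sum; this covers all a ≠ a'):
  -4 + -1 = -5
  -4 + 0 = -4
  -4 + 1 = -3
  -4 + 3 = -1
  -4 + 5 = 1
  -4 + 8 = 4
  -1 + 0 = -1
  -1 + 1 = 0
  -1 + 3 = 2
  -1 + 5 = 4
  -1 + 8 = 7
  0 + 1 = 1
  0 + 3 = 3
  0 + 5 = 5
  0 + 8 = 8
  1 + 3 = 4
  1 + 5 = 6
  1 + 8 = 9
  3 + 5 = 8
  3 + 8 = 11
  5 + 8 = 13
Collected distinct sums: {-5, -4, -3, -1, 0, 1, 2, 3, 4, 5, 6, 7, 8, 9, 11, 13}
|A +̂ A| = 16
(Reference bound: |A +̂ A| ≥ 2|A| - 3 for |A| ≥ 2, with |A| = 7 giving ≥ 11.)

|A +̂ A| = 16


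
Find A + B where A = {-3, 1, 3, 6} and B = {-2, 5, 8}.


A + B = {a + b : a ∈ A, b ∈ B}.
Enumerate all |A|·|B| = 4·3 = 12 pairs (a, b) and collect distinct sums.
a = -3: -3+-2=-5, -3+5=2, -3+8=5
a = 1: 1+-2=-1, 1+5=6, 1+8=9
a = 3: 3+-2=1, 3+5=8, 3+8=11
a = 6: 6+-2=4, 6+5=11, 6+8=14
Collecting distinct sums: A + B = {-5, -1, 1, 2, 4, 5, 6, 8, 9, 11, 14}
|A + B| = 11

A + B = {-5, -1, 1, 2, 4, 5, 6, 8, 9, 11, 14}


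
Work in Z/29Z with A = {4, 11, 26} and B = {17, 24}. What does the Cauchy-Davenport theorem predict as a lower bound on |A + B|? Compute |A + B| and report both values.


Cauchy-Davenport: |A + B| ≥ min(p, |A| + |B| - 1) for A, B nonempty in Z/pZ.
|A| = 3, |B| = 2, p = 29.
CD lower bound = min(29, 3 + 2 - 1) = min(29, 4) = 4.
Compute A + B mod 29 directly:
a = 4: 4+17=21, 4+24=28
a = 11: 11+17=28, 11+24=6
a = 26: 26+17=14, 26+24=21
A + B = {6, 14, 21, 28}, so |A + B| = 4.
Verify: 4 ≥ 4? Yes ✓.

CD lower bound = 4, actual |A + B| = 4.


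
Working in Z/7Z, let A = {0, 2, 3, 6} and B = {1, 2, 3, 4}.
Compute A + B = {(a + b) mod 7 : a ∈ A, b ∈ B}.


Work in Z/7Z: reduce every sum a + b modulo 7.
Enumerate all 16 pairs:
a = 0: 0+1=1, 0+2=2, 0+3=3, 0+4=4
a = 2: 2+1=3, 2+2=4, 2+3=5, 2+4=6
a = 3: 3+1=4, 3+2=5, 3+3=6, 3+4=0
a = 6: 6+1=0, 6+2=1, 6+3=2, 6+4=3
Distinct residues collected: {0, 1, 2, 3, 4, 5, 6}
|A + B| = 7 (out of 7 total residues).

A + B = {0, 1, 2, 3, 4, 5, 6}


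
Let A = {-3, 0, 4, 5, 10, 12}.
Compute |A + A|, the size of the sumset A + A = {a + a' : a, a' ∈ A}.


A + A = {a + a' : a, a' ∈ A}; |A| = 6.
General bounds: 2|A| - 1 ≤ |A + A| ≤ |A|(|A|+1)/2, i.e. 11 ≤ |A + A| ≤ 21.
Lower bound 2|A|-1 is attained iff A is an arithmetic progression.
Enumerate sums a + a' for a ≤ a' (symmetric, so this suffices):
a = -3: -3+-3=-6, -3+0=-3, -3+4=1, -3+5=2, -3+10=7, -3+12=9
a = 0: 0+0=0, 0+4=4, 0+5=5, 0+10=10, 0+12=12
a = 4: 4+4=8, 4+5=9, 4+10=14, 4+12=16
a = 5: 5+5=10, 5+10=15, 5+12=17
a = 10: 10+10=20, 10+12=22
a = 12: 12+12=24
Distinct sums: {-6, -3, 0, 1, 2, 4, 5, 7, 8, 9, 10, 12, 14, 15, 16, 17, 20, 22, 24}
|A + A| = 19

|A + A| = 19


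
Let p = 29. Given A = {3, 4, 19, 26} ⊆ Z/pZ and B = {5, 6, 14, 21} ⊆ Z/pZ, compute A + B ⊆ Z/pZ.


Work in Z/29Z: reduce every sum a + b modulo 29.
Enumerate all 16 pairs:
a = 3: 3+5=8, 3+6=9, 3+14=17, 3+21=24
a = 4: 4+5=9, 4+6=10, 4+14=18, 4+21=25
a = 19: 19+5=24, 19+6=25, 19+14=4, 19+21=11
a = 26: 26+5=2, 26+6=3, 26+14=11, 26+21=18
Distinct residues collected: {2, 3, 4, 8, 9, 10, 11, 17, 18, 24, 25}
|A + B| = 11 (out of 29 total residues).

A + B = {2, 3, 4, 8, 9, 10, 11, 17, 18, 24, 25}


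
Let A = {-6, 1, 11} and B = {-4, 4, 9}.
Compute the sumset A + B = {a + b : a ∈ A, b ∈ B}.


A + B = {a + b : a ∈ A, b ∈ B}.
Enumerate all |A|·|B| = 3·3 = 9 pairs (a, b) and collect distinct sums.
a = -6: -6+-4=-10, -6+4=-2, -6+9=3
a = 1: 1+-4=-3, 1+4=5, 1+9=10
a = 11: 11+-4=7, 11+4=15, 11+9=20
Collecting distinct sums: A + B = {-10, -3, -2, 3, 5, 7, 10, 15, 20}
|A + B| = 9

A + B = {-10, -3, -2, 3, 5, 7, 10, 15, 20}


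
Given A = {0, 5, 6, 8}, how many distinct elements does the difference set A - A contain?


A - A = {a - a' : a, a' ∈ A}; |A| = 4.
Bounds: 2|A|-1 ≤ |A - A| ≤ |A|² - |A| + 1, i.e. 7 ≤ |A - A| ≤ 13.
Note: 0 ∈ A - A always (from a - a). The set is symmetric: if d ∈ A - A then -d ∈ A - A.
Enumerate nonzero differences d = a - a' with a > a' (then include -d):
Positive differences: {1, 2, 3, 5, 6, 8}
Full difference set: {0} ∪ (positive diffs) ∪ (negative diffs).
|A - A| = 1 + 2·6 = 13 (matches direct enumeration: 13).

|A - A| = 13


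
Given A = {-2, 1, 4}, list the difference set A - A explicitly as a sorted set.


A - A = {a - a' : a, a' ∈ A}.
Compute a - a' for each ordered pair (a, a'):
a = -2: -2--2=0, -2-1=-3, -2-4=-6
a = 1: 1--2=3, 1-1=0, 1-4=-3
a = 4: 4--2=6, 4-1=3, 4-4=0
Collecting distinct values (and noting 0 appears from a-a):
A - A = {-6, -3, 0, 3, 6}
|A - A| = 5

A - A = {-6, -3, 0, 3, 6}


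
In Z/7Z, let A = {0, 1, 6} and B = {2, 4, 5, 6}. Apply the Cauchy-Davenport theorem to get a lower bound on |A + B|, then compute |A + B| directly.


Cauchy-Davenport: |A + B| ≥ min(p, |A| + |B| - 1) for A, B nonempty in Z/pZ.
|A| = 3, |B| = 4, p = 7.
CD lower bound = min(7, 3 + 4 - 1) = min(7, 6) = 6.
Compute A + B mod 7 directly:
a = 0: 0+2=2, 0+4=4, 0+5=5, 0+6=6
a = 1: 1+2=3, 1+4=5, 1+5=6, 1+6=0
a = 6: 6+2=1, 6+4=3, 6+5=4, 6+6=5
A + B = {0, 1, 2, 3, 4, 5, 6}, so |A + B| = 7.
Verify: 7 ≥ 6? Yes ✓.

CD lower bound = 6, actual |A + B| = 7.


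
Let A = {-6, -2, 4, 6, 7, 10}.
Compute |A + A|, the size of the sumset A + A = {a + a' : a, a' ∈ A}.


A + A = {a + a' : a, a' ∈ A}; |A| = 6.
General bounds: 2|A| - 1 ≤ |A + A| ≤ |A|(|A|+1)/2, i.e. 11 ≤ |A + A| ≤ 21.
Lower bound 2|A|-1 is attained iff A is an arithmetic progression.
Enumerate sums a + a' for a ≤ a' (symmetric, so this suffices):
a = -6: -6+-6=-12, -6+-2=-8, -6+4=-2, -6+6=0, -6+7=1, -6+10=4
a = -2: -2+-2=-4, -2+4=2, -2+6=4, -2+7=5, -2+10=8
a = 4: 4+4=8, 4+6=10, 4+7=11, 4+10=14
a = 6: 6+6=12, 6+7=13, 6+10=16
a = 7: 7+7=14, 7+10=17
a = 10: 10+10=20
Distinct sums: {-12, -8, -4, -2, 0, 1, 2, 4, 5, 8, 10, 11, 12, 13, 14, 16, 17, 20}
|A + A| = 18

|A + A| = 18


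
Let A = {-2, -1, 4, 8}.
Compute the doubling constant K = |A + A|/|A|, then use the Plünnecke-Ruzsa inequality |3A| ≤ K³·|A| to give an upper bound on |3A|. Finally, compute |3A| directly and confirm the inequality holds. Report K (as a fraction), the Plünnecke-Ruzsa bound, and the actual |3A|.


|A| = 4.
Step 1: Compute A + A by enumerating all 16 pairs.
A + A = {-4, -3, -2, 2, 3, 6, 7, 8, 12, 16}, so |A + A| = 10.
Step 2: Doubling constant K = |A + A|/|A| = 10/4 = 10/4 ≈ 2.5000.
Step 3: Plünnecke-Ruzsa gives |3A| ≤ K³·|A| = (2.5000)³ · 4 ≈ 62.5000.
Step 4: Compute 3A = A + A + A directly by enumerating all triples (a,b,c) ∈ A³; |3A| = 19.
Step 5: Check 19 ≤ 62.5000? Yes ✓.

K = 10/4, Plünnecke-Ruzsa bound K³|A| ≈ 62.5000, |3A| = 19, inequality holds.


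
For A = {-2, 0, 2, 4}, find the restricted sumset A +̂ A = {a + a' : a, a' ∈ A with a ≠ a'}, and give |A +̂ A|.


Restricted sumset: A +̂ A = {a + a' : a ∈ A, a' ∈ A, a ≠ a'}.
Equivalently, take A + A and drop any sum 2a that is achievable ONLY as a + a for a ∈ A (i.e. sums representable only with equal summands).
Enumerate pairs (a, a') with a < a' (symmetric, so each unordered pair gives one sum; this covers all a ≠ a'):
  -2 + 0 = -2
  -2 + 2 = 0
  -2 + 4 = 2
  0 + 2 = 2
  0 + 4 = 4
  2 + 4 = 6
Collected distinct sums: {-2, 0, 2, 4, 6}
|A +̂ A| = 5
(Reference bound: |A +̂ A| ≥ 2|A| - 3 for |A| ≥ 2, with |A| = 4 giving ≥ 5.)

|A +̂ A| = 5


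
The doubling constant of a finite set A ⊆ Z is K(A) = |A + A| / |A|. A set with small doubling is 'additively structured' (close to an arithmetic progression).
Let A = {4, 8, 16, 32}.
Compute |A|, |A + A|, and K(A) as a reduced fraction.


|A| = 4.
Compute A + A by enumerating all 16 pairs.
A + A = {8, 12, 16, 20, 24, 32, 36, 40, 48, 64}, so |A + A| = 10.
K = |A + A| / |A| = 10/4 = 5/2 ≈ 2.5000.
Reference: AP of size 4 gives K = 7/4 ≈ 1.7500; a fully generic set of size 4 gives K ≈ 2.5000.

|A| = 4, |A + A| = 10, K = 10/4 = 5/2.


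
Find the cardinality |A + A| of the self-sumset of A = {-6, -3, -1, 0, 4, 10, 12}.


A + A = {a + a' : a, a' ∈ A}; |A| = 7.
General bounds: 2|A| - 1 ≤ |A + A| ≤ |A|(|A|+1)/2, i.e. 13 ≤ |A + A| ≤ 28.
Lower bound 2|A|-1 is attained iff A is an arithmetic progression.
Enumerate sums a + a' for a ≤ a' (symmetric, so this suffices):
a = -6: -6+-6=-12, -6+-3=-9, -6+-1=-7, -6+0=-6, -6+4=-2, -6+10=4, -6+12=6
a = -3: -3+-3=-6, -3+-1=-4, -3+0=-3, -3+4=1, -3+10=7, -3+12=9
a = -1: -1+-1=-2, -1+0=-1, -1+4=3, -1+10=9, -1+12=11
a = 0: 0+0=0, 0+4=4, 0+10=10, 0+12=12
a = 4: 4+4=8, 4+10=14, 4+12=16
a = 10: 10+10=20, 10+12=22
a = 12: 12+12=24
Distinct sums: {-12, -9, -7, -6, -4, -3, -2, -1, 0, 1, 3, 4, 6, 7, 8, 9, 10, 11, 12, 14, 16, 20, 22, 24}
|A + A| = 24

|A + A| = 24


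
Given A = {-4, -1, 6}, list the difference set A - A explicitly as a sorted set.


A - A = {a - a' : a, a' ∈ A}.
Compute a - a' for each ordered pair (a, a'):
a = -4: -4--4=0, -4--1=-3, -4-6=-10
a = -1: -1--4=3, -1--1=0, -1-6=-7
a = 6: 6--4=10, 6--1=7, 6-6=0
Collecting distinct values (and noting 0 appears from a-a):
A - A = {-10, -7, -3, 0, 3, 7, 10}
|A - A| = 7

A - A = {-10, -7, -3, 0, 3, 7, 10}


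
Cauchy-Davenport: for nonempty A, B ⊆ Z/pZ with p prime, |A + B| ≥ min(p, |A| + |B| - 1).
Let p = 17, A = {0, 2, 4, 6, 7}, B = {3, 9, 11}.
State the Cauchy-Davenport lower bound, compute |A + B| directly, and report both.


Cauchy-Davenport: |A + B| ≥ min(p, |A| + |B| - 1) for A, B nonempty in Z/pZ.
|A| = 5, |B| = 3, p = 17.
CD lower bound = min(17, 5 + 3 - 1) = min(17, 7) = 7.
Compute A + B mod 17 directly:
a = 0: 0+3=3, 0+9=9, 0+11=11
a = 2: 2+3=5, 2+9=11, 2+11=13
a = 4: 4+3=7, 4+9=13, 4+11=15
a = 6: 6+3=9, 6+9=15, 6+11=0
a = 7: 7+3=10, 7+9=16, 7+11=1
A + B = {0, 1, 3, 5, 7, 9, 10, 11, 13, 15, 16}, so |A + B| = 11.
Verify: 11 ≥ 7? Yes ✓.

CD lower bound = 7, actual |A + B| = 11.


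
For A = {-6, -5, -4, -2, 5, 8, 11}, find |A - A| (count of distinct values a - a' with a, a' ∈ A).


A - A = {a - a' : a, a' ∈ A}; |A| = 7.
Bounds: 2|A|-1 ≤ |A - A| ≤ |A|² - |A| + 1, i.e. 13 ≤ |A - A| ≤ 43.
Note: 0 ∈ A - A always (from a - a). The set is symmetric: if d ∈ A - A then -d ∈ A - A.
Enumerate nonzero differences d = a - a' with a > a' (then include -d):
Positive differences: {1, 2, 3, 4, 6, 7, 9, 10, 11, 12, 13, 14, 15, 16, 17}
Full difference set: {0} ∪ (positive diffs) ∪ (negative diffs).
|A - A| = 1 + 2·15 = 31 (matches direct enumeration: 31).

|A - A| = 31


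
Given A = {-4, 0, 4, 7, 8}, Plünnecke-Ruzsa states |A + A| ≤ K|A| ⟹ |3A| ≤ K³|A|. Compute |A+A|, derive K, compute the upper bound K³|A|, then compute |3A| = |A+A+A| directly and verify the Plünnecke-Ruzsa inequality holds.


|A| = 5.
Step 1: Compute A + A by enumerating all 25 pairs.
A + A = {-8, -4, 0, 3, 4, 7, 8, 11, 12, 14, 15, 16}, so |A + A| = 12.
Step 2: Doubling constant K = |A + A|/|A| = 12/5 = 12/5 ≈ 2.4000.
Step 3: Plünnecke-Ruzsa gives |3A| ≤ K³·|A| = (2.4000)³ · 5 ≈ 69.1200.
Step 4: Compute 3A = A + A + A directly by enumerating all triples (a,b,c) ∈ A³; |3A| = 22.
Step 5: Check 22 ≤ 69.1200? Yes ✓.

K = 12/5, Plünnecke-Ruzsa bound K³|A| ≈ 69.1200, |3A| = 22, inequality holds.


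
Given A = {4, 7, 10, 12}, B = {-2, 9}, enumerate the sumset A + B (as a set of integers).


A + B = {a + b : a ∈ A, b ∈ B}.
Enumerate all |A|·|B| = 4·2 = 8 pairs (a, b) and collect distinct sums.
a = 4: 4+-2=2, 4+9=13
a = 7: 7+-2=5, 7+9=16
a = 10: 10+-2=8, 10+9=19
a = 12: 12+-2=10, 12+9=21
Collecting distinct sums: A + B = {2, 5, 8, 10, 13, 16, 19, 21}
|A + B| = 8

A + B = {2, 5, 8, 10, 13, 16, 19, 21}


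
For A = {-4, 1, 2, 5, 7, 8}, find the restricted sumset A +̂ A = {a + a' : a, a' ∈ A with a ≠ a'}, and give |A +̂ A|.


Restricted sumset: A +̂ A = {a + a' : a ∈ A, a' ∈ A, a ≠ a'}.
Equivalently, take A + A and drop any sum 2a that is achievable ONLY as a + a for a ∈ A (i.e. sums representable only with equal summands).
Enumerate pairs (a, a') with a < a' (symmetric, so each unordered pair gives one sum; this covers all a ≠ a'):
  -4 + 1 = -3
  -4 + 2 = -2
  -4 + 5 = 1
  -4 + 7 = 3
  -4 + 8 = 4
  1 + 2 = 3
  1 + 5 = 6
  1 + 7 = 8
  1 + 8 = 9
  2 + 5 = 7
  2 + 7 = 9
  2 + 8 = 10
  5 + 7 = 12
  5 + 8 = 13
  7 + 8 = 15
Collected distinct sums: {-3, -2, 1, 3, 4, 6, 7, 8, 9, 10, 12, 13, 15}
|A +̂ A| = 13
(Reference bound: |A +̂ A| ≥ 2|A| - 3 for |A| ≥ 2, with |A| = 6 giving ≥ 9.)

|A +̂ A| = 13


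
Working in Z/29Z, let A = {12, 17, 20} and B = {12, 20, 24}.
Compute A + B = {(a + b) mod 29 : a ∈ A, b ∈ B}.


Work in Z/29Z: reduce every sum a + b modulo 29.
Enumerate all 9 pairs:
a = 12: 12+12=24, 12+20=3, 12+24=7
a = 17: 17+12=0, 17+20=8, 17+24=12
a = 20: 20+12=3, 20+20=11, 20+24=15
Distinct residues collected: {0, 3, 7, 8, 11, 12, 15, 24}
|A + B| = 8 (out of 29 total residues).

A + B = {0, 3, 7, 8, 11, 12, 15, 24}


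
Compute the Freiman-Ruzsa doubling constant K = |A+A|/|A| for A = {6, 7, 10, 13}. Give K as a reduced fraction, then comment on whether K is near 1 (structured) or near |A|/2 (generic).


|A| = 4.
Compute A + A by enumerating all 16 pairs.
A + A = {12, 13, 14, 16, 17, 19, 20, 23, 26}, so |A + A| = 9.
K = |A + A| / |A| = 9/4 (already in lowest terms) ≈ 2.2500.
Reference: AP of size 4 gives K = 7/4 ≈ 1.7500; a fully generic set of size 4 gives K ≈ 2.5000.

|A| = 4, |A + A| = 9, K = 9/4.


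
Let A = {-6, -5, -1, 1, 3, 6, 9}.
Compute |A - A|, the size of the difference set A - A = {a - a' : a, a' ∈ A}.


A - A = {a - a' : a, a' ∈ A}; |A| = 7.
Bounds: 2|A|-1 ≤ |A - A| ≤ |A|² - |A| + 1, i.e. 13 ≤ |A - A| ≤ 43.
Note: 0 ∈ A - A always (from a - a). The set is symmetric: if d ∈ A - A then -d ∈ A - A.
Enumerate nonzero differences d = a - a' with a > a' (then include -d):
Positive differences: {1, 2, 3, 4, 5, 6, 7, 8, 9, 10, 11, 12, 14, 15}
Full difference set: {0} ∪ (positive diffs) ∪ (negative diffs).
|A - A| = 1 + 2·14 = 29 (matches direct enumeration: 29).

|A - A| = 29


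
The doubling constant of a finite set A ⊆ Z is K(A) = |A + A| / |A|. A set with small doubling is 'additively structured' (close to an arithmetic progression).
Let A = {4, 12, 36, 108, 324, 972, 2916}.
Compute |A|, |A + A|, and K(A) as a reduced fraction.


|A| = 7.
Compute A + A by enumerating all 49 pairs.
A + A = {8, 16, 24, 40, 48, 72, 112, 120, 144, 216, 328, 336, 360, 432, 648, 976, 984, 1008, 1080, 1296, 1944, 2920, 2928, 2952, 3024, 3240, 3888, 5832}, so |A + A| = 28.
K = |A + A| / |A| = 28/7 = 4/1 ≈ 4.0000.
Reference: AP of size 7 gives K = 13/7 ≈ 1.8571; a fully generic set of size 7 gives K ≈ 4.0000.

|A| = 7, |A + A| = 28, K = 28/7 = 4/1.


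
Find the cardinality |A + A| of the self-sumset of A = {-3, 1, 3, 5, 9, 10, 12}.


A + A = {a + a' : a, a' ∈ A}; |A| = 7.
General bounds: 2|A| - 1 ≤ |A + A| ≤ |A|(|A|+1)/2, i.e. 13 ≤ |A + A| ≤ 28.
Lower bound 2|A|-1 is attained iff A is an arithmetic progression.
Enumerate sums a + a' for a ≤ a' (symmetric, so this suffices):
a = -3: -3+-3=-6, -3+1=-2, -3+3=0, -3+5=2, -3+9=6, -3+10=7, -3+12=9
a = 1: 1+1=2, 1+3=4, 1+5=6, 1+9=10, 1+10=11, 1+12=13
a = 3: 3+3=6, 3+5=8, 3+9=12, 3+10=13, 3+12=15
a = 5: 5+5=10, 5+9=14, 5+10=15, 5+12=17
a = 9: 9+9=18, 9+10=19, 9+12=21
a = 10: 10+10=20, 10+12=22
a = 12: 12+12=24
Distinct sums: {-6, -2, 0, 2, 4, 6, 7, 8, 9, 10, 11, 12, 13, 14, 15, 17, 18, 19, 20, 21, 22, 24}
|A + A| = 22

|A + A| = 22


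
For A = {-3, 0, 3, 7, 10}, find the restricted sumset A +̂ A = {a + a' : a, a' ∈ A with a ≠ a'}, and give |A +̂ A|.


Restricted sumset: A +̂ A = {a + a' : a ∈ A, a' ∈ A, a ≠ a'}.
Equivalently, take A + A and drop any sum 2a that is achievable ONLY as a + a for a ∈ A (i.e. sums representable only with equal summands).
Enumerate pairs (a, a') with a < a' (symmetric, so each unordered pair gives one sum; this covers all a ≠ a'):
  -3 + 0 = -3
  -3 + 3 = 0
  -3 + 7 = 4
  -3 + 10 = 7
  0 + 3 = 3
  0 + 7 = 7
  0 + 10 = 10
  3 + 7 = 10
  3 + 10 = 13
  7 + 10 = 17
Collected distinct sums: {-3, 0, 3, 4, 7, 10, 13, 17}
|A +̂ A| = 8
(Reference bound: |A +̂ A| ≥ 2|A| - 3 for |A| ≥ 2, with |A| = 5 giving ≥ 7.)

|A +̂ A| = 8


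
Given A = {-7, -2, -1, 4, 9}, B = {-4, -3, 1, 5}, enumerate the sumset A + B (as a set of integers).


A + B = {a + b : a ∈ A, b ∈ B}.
Enumerate all |A|·|B| = 5·4 = 20 pairs (a, b) and collect distinct sums.
a = -7: -7+-4=-11, -7+-3=-10, -7+1=-6, -7+5=-2
a = -2: -2+-4=-6, -2+-3=-5, -2+1=-1, -2+5=3
a = -1: -1+-4=-5, -1+-3=-4, -1+1=0, -1+5=4
a = 4: 4+-4=0, 4+-3=1, 4+1=5, 4+5=9
a = 9: 9+-4=5, 9+-3=6, 9+1=10, 9+5=14
Collecting distinct sums: A + B = {-11, -10, -6, -5, -4, -2, -1, 0, 1, 3, 4, 5, 6, 9, 10, 14}
|A + B| = 16

A + B = {-11, -10, -6, -5, -4, -2, -1, 0, 1, 3, 4, 5, 6, 9, 10, 14}


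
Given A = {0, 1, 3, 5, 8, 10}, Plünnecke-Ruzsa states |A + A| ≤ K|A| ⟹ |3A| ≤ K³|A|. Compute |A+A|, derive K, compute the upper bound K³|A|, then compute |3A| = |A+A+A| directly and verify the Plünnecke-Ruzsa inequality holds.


|A| = 6.
Step 1: Compute A + A by enumerating all 36 pairs.
A + A = {0, 1, 2, 3, 4, 5, 6, 8, 9, 10, 11, 13, 15, 16, 18, 20}, so |A + A| = 16.
Step 2: Doubling constant K = |A + A|/|A| = 16/6 = 16/6 ≈ 2.6667.
Step 3: Plünnecke-Ruzsa gives |3A| ≤ K³·|A| = (2.6667)³ · 6 ≈ 113.7778.
Step 4: Compute 3A = A + A + A directly by enumerating all triples (a,b,c) ∈ A³; |3A| = 28.
Step 5: Check 28 ≤ 113.7778? Yes ✓.

K = 16/6, Plünnecke-Ruzsa bound K³|A| ≈ 113.7778, |3A| = 28, inequality holds.


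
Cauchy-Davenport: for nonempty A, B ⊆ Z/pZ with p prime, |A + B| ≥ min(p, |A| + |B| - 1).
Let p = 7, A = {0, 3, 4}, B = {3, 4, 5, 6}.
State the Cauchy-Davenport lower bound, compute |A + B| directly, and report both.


Cauchy-Davenport: |A + B| ≥ min(p, |A| + |B| - 1) for A, B nonempty in Z/pZ.
|A| = 3, |B| = 4, p = 7.
CD lower bound = min(7, 3 + 4 - 1) = min(7, 6) = 6.
Compute A + B mod 7 directly:
a = 0: 0+3=3, 0+4=4, 0+5=5, 0+6=6
a = 3: 3+3=6, 3+4=0, 3+5=1, 3+6=2
a = 4: 4+3=0, 4+4=1, 4+5=2, 4+6=3
A + B = {0, 1, 2, 3, 4, 5, 6}, so |A + B| = 7.
Verify: 7 ≥ 6? Yes ✓.

CD lower bound = 6, actual |A + B| = 7.


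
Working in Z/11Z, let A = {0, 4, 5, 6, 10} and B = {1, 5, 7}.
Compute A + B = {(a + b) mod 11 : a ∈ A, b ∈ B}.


Work in Z/11Z: reduce every sum a + b modulo 11.
Enumerate all 15 pairs:
a = 0: 0+1=1, 0+5=5, 0+7=7
a = 4: 4+1=5, 4+5=9, 4+7=0
a = 5: 5+1=6, 5+5=10, 5+7=1
a = 6: 6+1=7, 6+5=0, 6+7=2
a = 10: 10+1=0, 10+5=4, 10+7=6
Distinct residues collected: {0, 1, 2, 4, 5, 6, 7, 9, 10}
|A + B| = 9 (out of 11 total residues).

A + B = {0, 1, 2, 4, 5, 6, 7, 9, 10}


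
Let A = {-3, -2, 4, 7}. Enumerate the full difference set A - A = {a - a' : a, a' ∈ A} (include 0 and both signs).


A - A = {a - a' : a, a' ∈ A}.
Compute a - a' for each ordered pair (a, a'):
a = -3: -3--3=0, -3--2=-1, -3-4=-7, -3-7=-10
a = -2: -2--3=1, -2--2=0, -2-4=-6, -2-7=-9
a = 4: 4--3=7, 4--2=6, 4-4=0, 4-7=-3
a = 7: 7--3=10, 7--2=9, 7-4=3, 7-7=0
Collecting distinct values (and noting 0 appears from a-a):
A - A = {-10, -9, -7, -6, -3, -1, 0, 1, 3, 6, 7, 9, 10}
|A - A| = 13

A - A = {-10, -9, -7, -6, -3, -1, 0, 1, 3, 6, 7, 9, 10}


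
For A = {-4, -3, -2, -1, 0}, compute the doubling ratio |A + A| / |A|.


|A| = 5.
Compute A + A by enumerating all 25 pairs.
A + A = {-8, -7, -6, -5, -4, -3, -2, -1, 0}, so |A + A| = 9.
K = |A + A| / |A| = 9/5 (already in lowest terms) ≈ 1.8000.
Reference: AP of size 5 gives K = 9/5 ≈ 1.8000; a fully generic set of size 5 gives K ≈ 3.0000.

|A| = 5, |A + A| = 9, K = 9/5.


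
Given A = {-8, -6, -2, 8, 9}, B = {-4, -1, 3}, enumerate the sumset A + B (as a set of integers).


A + B = {a + b : a ∈ A, b ∈ B}.
Enumerate all |A|·|B| = 5·3 = 15 pairs (a, b) and collect distinct sums.
a = -8: -8+-4=-12, -8+-1=-9, -8+3=-5
a = -6: -6+-4=-10, -6+-1=-7, -6+3=-3
a = -2: -2+-4=-6, -2+-1=-3, -2+3=1
a = 8: 8+-4=4, 8+-1=7, 8+3=11
a = 9: 9+-4=5, 9+-1=8, 9+3=12
Collecting distinct sums: A + B = {-12, -10, -9, -7, -6, -5, -3, 1, 4, 5, 7, 8, 11, 12}
|A + B| = 14

A + B = {-12, -10, -9, -7, -6, -5, -3, 1, 4, 5, 7, 8, 11, 12}


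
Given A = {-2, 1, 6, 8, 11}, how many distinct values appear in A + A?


A + A = {a + a' : a, a' ∈ A}; |A| = 5.
General bounds: 2|A| - 1 ≤ |A + A| ≤ |A|(|A|+1)/2, i.e. 9 ≤ |A + A| ≤ 15.
Lower bound 2|A|-1 is attained iff A is an arithmetic progression.
Enumerate sums a + a' for a ≤ a' (symmetric, so this suffices):
a = -2: -2+-2=-4, -2+1=-1, -2+6=4, -2+8=6, -2+11=9
a = 1: 1+1=2, 1+6=7, 1+8=9, 1+11=12
a = 6: 6+6=12, 6+8=14, 6+11=17
a = 8: 8+8=16, 8+11=19
a = 11: 11+11=22
Distinct sums: {-4, -1, 2, 4, 6, 7, 9, 12, 14, 16, 17, 19, 22}
|A + A| = 13

|A + A| = 13


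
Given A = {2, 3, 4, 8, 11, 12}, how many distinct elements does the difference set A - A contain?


A - A = {a - a' : a, a' ∈ A}; |A| = 6.
Bounds: 2|A|-1 ≤ |A - A| ≤ |A|² - |A| + 1, i.e. 11 ≤ |A - A| ≤ 31.
Note: 0 ∈ A - A always (from a - a). The set is symmetric: if d ∈ A - A then -d ∈ A - A.
Enumerate nonzero differences d = a - a' with a > a' (then include -d):
Positive differences: {1, 2, 3, 4, 5, 6, 7, 8, 9, 10}
Full difference set: {0} ∪ (positive diffs) ∪ (negative diffs).
|A - A| = 1 + 2·10 = 21 (matches direct enumeration: 21).

|A - A| = 21


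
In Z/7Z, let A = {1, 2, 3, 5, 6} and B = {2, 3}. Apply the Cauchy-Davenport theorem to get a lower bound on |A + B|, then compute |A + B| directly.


Cauchy-Davenport: |A + B| ≥ min(p, |A| + |B| - 1) for A, B nonempty in Z/pZ.
|A| = 5, |B| = 2, p = 7.
CD lower bound = min(7, 5 + 2 - 1) = min(7, 6) = 6.
Compute A + B mod 7 directly:
a = 1: 1+2=3, 1+3=4
a = 2: 2+2=4, 2+3=5
a = 3: 3+2=5, 3+3=6
a = 5: 5+2=0, 5+3=1
a = 6: 6+2=1, 6+3=2
A + B = {0, 1, 2, 3, 4, 5, 6}, so |A + B| = 7.
Verify: 7 ≥ 6? Yes ✓.

CD lower bound = 6, actual |A + B| = 7.


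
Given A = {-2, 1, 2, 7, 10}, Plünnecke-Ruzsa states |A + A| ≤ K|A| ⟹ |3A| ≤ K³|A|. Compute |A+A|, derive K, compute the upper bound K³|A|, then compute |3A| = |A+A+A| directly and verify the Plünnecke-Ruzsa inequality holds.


|A| = 5.
Step 1: Compute A + A by enumerating all 25 pairs.
A + A = {-4, -1, 0, 2, 3, 4, 5, 8, 9, 11, 12, 14, 17, 20}, so |A + A| = 14.
Step 2: Doubling constant K = |A + A|/|A| = 14/5 = 14/5 ≈ 2.8000.
Step 3: Plünnecke-Ruzsa gives |3A| ≤ K³·|A| = (2.8000)³ · 5 ≈ 109.7600.
Step 4: Compute 3A = A + A + A directly by enumerating all triples (a,b,c) ∈ A³; |3A| = 26.
Step 5: Check 26 ≤ 109.7600? Yes ✓.

K = 14/5, Plünnecke-Ruzsa bound K³|A| ≈ 109.7600, |3A| = 26, inequality holds.


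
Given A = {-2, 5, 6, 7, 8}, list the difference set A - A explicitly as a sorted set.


A - A = {a - a' : a, a' ∈ A}.
Compute a - a' for each ordered pair (a, a'):
a = -2: -2--2=0, -2-5=-7, -2-6=-8, -2-7=-9, -2-8=-10
a = 5: 5--2=7, 5-5=0, 5-6=-1, 5-7=-2, 5-8=-3
a = 6: 6--2=8, 6-5=1, 6-6=0, 6-7=-1, 6-8=-2
a = 7: 7--2=9, 7-5=2, 7-6=1, 7-7=0, 7-8=-1
a = 8: 8--2=10, 8-5=3, 8-6=2, 8-7=1, 8-8=0
Collecting distinct values (and noting 0 appears from a-a):
A - A = {-10, -9, -8, -7, -3, -2, -1, 0, 1, 2, 3, 7, 8, 9, 10}
|A - A| = 15

A - A = {-10, -9, -8, -7, -3, -2, -1, 0, 1, 2, 3, 7, 8, 9, 10}


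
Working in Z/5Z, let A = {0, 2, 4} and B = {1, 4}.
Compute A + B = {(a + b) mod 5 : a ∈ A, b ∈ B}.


Work in Z/5Z: reduce every sum a + b modulo 5.
Enumerate all 6 pairs:
a = 0: 0+1=1, 0+4=4
a = 2: 2+1=3, 2+4=1
a = 4: 4+1=0, 4+4=3
Distinct residues collected: {0, 1, 3, 4}
|A + B| = 4 (out of 5 total residues).

A + B = {0, 1, 3, 4}


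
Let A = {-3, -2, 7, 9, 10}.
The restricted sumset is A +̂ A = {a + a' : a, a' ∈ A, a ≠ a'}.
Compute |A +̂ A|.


Restricted sumset: A +̂ A = {a + a' : a ∈ A, a' ∈ A, a ≠ a'}.
Equivalently, take A + A and drop any sum 2a that is achievable ONLY as a + a for a ∈ A (i.e. sums representable only with equal summands).
Enumerate pairs (a, a') with a < a' (symmetric, so each unordered pair gives one sum; this covers all a ≠ a'):
  -3 + -2 = -5
  -3 + 7 = 4
  -3 + 9 = 6
  -3 + 10 = 7
  -2 + 7 = 5
  -2 + 9 = 7
  -2 + 10 = 8
  7 + 9 = 16
  7 + 10 = 17
  9 + 10 = 19
Collected distinct sums: {-5, 4, 5, 6, 7, 8, 16, 17, 19}
|A +̂ A| = 9
(Reference bound: |A +̂ A| ≥ 2|A| - 3 for |A| ≥ 2, with |A| = 5 giving ≥ 7.)

|A +̂ A| = 9


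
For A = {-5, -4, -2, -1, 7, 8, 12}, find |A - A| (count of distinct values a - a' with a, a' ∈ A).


A - A = {a - a' : a, a' ∈ A}; |A| = 7.
Bounds: 2|A|-1 ≤ |A - A| ≤ |A|² - |A| + 1, i.e. 13 ≤ |A - A| ≤ 43.
Note: 0 ∈ A - A always (from a - a). The set is symmetric: if d ∈ A - A then -d ∈ A - A.
Enumerate nonzero differences d = a - a' with a > a' (then include -d):
Positive differences: {1, 2, 3, 4, 5, 8, 9, 10, 11, 12, 13, 14, 16, 17}
Full difference set: {0} ∪ (positive diffs) ∪ (negative diffs).
|A - A| = 1 + 2·14 = 29 (matches direct enumeration: 29).

|A - A| = 29


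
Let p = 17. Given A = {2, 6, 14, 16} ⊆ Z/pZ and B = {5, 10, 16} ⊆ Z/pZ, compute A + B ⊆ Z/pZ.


Work in Z/17Z: reduce every sum a + b modulo 17.
Enumerate all 12 pairs:
a = 2: 2+5=7, 2+10=12, 2+16=1
a = 6: 6+5=11, 6+10=16, 6+16=5
a = 14: 14+5=2, 14+10=7, 14+16=13
a = 16: 16+5=4, 16+10=9, 16+16=15
Distinct residues collected: {1, 2, 4, 5, 7, 9, 11, 12, 13, 15, 16}
|A + B| = 11 (out of 17 total residues).

A + B = {1, 2, 4, 5, 7, 9, 11, 12, 13, 15, 16}


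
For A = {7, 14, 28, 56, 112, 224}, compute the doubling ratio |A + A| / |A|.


|A| = 6.
Compute A + A by enumerating all 36 pairs.
A + A = {14, 21, 28, 35, 42, 56, 63, 70, 84, 112, 119, 126, 140, 168, 224, 231, 238, 252, 280, 336, 448}, so |A + A| = 21.
K = |A + A| / |A| = 21/6 = 7/2 ≈ 3.5000.
Reference: AP of size 6 gives K = 11/6 ≈ 1.8333; a fully generic set of size 6 gives K ≈ 3.5000.

|A| = 6, |A + A| = 21, K = 21/6 = 7/2.


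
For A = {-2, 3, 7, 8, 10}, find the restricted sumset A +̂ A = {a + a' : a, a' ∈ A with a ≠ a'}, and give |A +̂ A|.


Restricted sumset: A +̂ A = {a + a' : a ∈ A, a' ∈ A, a ≠ a'}.
Equivalently, take A + A and drop any sum 2a that is achievable ONLY as a + a for a ∈ A (i.e. sums representable only with equal summands).
Enumerate pairs (a, a') with a < a' (symmetric, so each unordered pair gives one sum; this covers all a ≠ a'):
  -2 + 3 = 1
  -2 + 7 = 5
  -2 + 8 = 6
  -2 + 10 = 8
  3 + 7 = 10
  3 + 8 = 11
  3 + 10 = 13
  7 + 8 = 15
  7 + 10 = 17
  8 + 10 = 18
Collected distinct sums: {1, 5, 6, 8, 10, 11, 13, 15, 17, 18}
|A +̂ A| = 10
(Reference bound: |A +̂ A| ≥ 2|A| - 3 for |A| ≥ 2, with |A| = 5 giving ≥ 7.)

|A +̂ A| = 10


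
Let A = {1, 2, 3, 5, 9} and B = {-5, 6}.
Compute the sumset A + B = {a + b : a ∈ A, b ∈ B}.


A + B = {a + b : a ∈ A, b ∈ B}.
Enumerate all |A|·|B| = 5·2 = 10 pairs (a, b) and collect distinct sums.
a = 1: 1+-5=-4, 1+6=7
a = 2: 2+-5=-3, 2+6=8
a = 3: 3+-5=-2, 3+6=9
a = 5: 5+-5=0, 5+6=11
a = 9: 9+-5=4, 9+6=15
Collecting distinct sums: A + B = {-4, -3, -2, 0, 4, 7, 8, 9, 11, 15}
|A + B| = 10

A + B = {-4, -3, -2, 0, 4, 7, 8, 9, 11, 15}
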